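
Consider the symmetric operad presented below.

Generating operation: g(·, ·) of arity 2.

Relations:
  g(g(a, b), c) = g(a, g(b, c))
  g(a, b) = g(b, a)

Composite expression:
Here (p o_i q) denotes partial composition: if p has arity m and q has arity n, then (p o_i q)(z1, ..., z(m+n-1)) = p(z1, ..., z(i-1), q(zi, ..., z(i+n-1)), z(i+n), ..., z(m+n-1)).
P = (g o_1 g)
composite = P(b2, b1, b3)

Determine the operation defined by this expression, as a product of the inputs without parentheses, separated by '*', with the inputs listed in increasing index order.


Shape and order are irrelevant to g; the b-input set decides.
g(b2, b1) collapses to b2 * b1
g(g(b2, b1), b3) collapses to b2 * b1 * b3
reordering the factors by index: b1 * b2 * b3

b1 * b2 * b3


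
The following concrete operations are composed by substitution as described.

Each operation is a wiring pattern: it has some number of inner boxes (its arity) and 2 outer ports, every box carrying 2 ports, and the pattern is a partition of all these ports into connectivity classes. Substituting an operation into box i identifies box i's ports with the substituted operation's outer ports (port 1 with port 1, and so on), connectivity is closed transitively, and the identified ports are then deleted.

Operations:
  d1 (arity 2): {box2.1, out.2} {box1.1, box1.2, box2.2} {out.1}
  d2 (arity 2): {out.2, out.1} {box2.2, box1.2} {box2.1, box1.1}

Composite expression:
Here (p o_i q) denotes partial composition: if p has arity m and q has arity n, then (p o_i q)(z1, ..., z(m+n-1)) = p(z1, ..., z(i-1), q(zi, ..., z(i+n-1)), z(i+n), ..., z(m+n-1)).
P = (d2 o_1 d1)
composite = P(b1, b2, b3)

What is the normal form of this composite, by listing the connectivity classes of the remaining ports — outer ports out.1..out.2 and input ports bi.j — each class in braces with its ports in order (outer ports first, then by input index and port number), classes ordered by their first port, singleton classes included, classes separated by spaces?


Treat the ports identified at d2 as solder joints: merge, then drop.
through d1, on inputs (b1, b2): {out.1} {out.2, b2.1} {b1.1, b1.2, b2.2} (out.j = stage outer ports)
through d2, on inputs (b1, b2, b3): {out.1, out.2} {b1.1, b1.2, b2.2} {b2.1, b3.2} {b3.1} (out.j = stage outer ports)

{out.1, out.2} {b1.1, b1.2, b2.2} {b2.1, b3.2} {b3.1}


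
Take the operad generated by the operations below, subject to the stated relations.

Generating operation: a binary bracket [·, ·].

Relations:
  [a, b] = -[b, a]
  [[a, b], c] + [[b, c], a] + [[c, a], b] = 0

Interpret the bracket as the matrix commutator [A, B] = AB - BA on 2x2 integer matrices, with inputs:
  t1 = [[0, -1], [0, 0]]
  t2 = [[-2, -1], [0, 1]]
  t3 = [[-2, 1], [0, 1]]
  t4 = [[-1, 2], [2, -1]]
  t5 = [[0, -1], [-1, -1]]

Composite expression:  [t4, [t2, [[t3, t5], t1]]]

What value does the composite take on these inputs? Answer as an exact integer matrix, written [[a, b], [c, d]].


[t3, t5] = [[-1, 2], [-3, 1]]
[[t3, t5], t1] = [[-3, 2], [0, 3]]
[t2, [[t3, t5], t1]] = [[0, -12], [0, 0]]
[t4, [t2, [[t3, t5], t1]]] = [[24, 0], [0, -24]]

[[24, 0], [0, -24]]


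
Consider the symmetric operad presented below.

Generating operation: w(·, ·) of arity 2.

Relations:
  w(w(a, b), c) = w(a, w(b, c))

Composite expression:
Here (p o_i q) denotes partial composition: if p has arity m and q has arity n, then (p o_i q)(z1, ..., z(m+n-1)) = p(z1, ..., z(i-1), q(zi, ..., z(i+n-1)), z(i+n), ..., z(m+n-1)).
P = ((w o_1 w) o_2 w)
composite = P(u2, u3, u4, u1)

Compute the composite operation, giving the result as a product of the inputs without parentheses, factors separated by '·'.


u2 · u3 · u4 · u1

Key point: w is associative — brackets drop, the u-order remains.
w(u3, u4) reduces to u3 · u4
w(u2, w(u3, u4)) reduces to u2 · u3 · u4
w(w(u2, w(u3, u4)), u1) reduces to u2 · u3 · u4 · u1


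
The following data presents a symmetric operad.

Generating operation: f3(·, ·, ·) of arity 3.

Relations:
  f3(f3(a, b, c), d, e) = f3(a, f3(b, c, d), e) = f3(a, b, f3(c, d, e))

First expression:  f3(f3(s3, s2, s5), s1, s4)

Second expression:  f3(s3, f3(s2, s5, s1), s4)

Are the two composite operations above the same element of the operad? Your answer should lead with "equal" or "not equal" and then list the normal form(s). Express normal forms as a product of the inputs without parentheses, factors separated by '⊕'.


The first composite normalizes to s3 ⊕ s2 ⊕ s5 ⊕ s1 ⊕ s4
The second composite normalizes to s3 ⊕ s2 ⊕ s5 ⊕ s1 ⊕ s4
Same normal form: equal.

equal: each reduces to s3 ⊕ s2 ⊕ s5 ⊕ s1 ⊕ s4


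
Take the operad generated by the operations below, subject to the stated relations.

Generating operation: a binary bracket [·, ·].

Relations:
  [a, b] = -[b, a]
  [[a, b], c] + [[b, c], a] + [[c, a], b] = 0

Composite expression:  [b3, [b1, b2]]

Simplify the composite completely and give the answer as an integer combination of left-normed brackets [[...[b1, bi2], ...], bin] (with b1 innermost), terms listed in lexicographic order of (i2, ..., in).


-[[b1, b2], b3]


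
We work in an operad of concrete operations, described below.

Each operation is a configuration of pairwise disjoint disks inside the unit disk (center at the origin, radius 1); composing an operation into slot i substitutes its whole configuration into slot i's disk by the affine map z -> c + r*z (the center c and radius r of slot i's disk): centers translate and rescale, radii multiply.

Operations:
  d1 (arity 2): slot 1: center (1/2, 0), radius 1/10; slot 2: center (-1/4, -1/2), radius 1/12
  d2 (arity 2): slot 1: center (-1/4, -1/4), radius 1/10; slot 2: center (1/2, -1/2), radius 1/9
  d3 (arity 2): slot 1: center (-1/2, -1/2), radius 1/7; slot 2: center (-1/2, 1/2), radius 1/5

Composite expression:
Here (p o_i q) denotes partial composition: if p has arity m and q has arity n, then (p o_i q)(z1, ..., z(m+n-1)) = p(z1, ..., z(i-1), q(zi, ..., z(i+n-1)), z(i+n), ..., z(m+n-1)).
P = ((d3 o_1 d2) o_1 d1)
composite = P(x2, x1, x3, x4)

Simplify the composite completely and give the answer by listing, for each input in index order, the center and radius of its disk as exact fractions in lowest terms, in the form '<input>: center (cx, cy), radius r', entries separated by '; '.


x1: center (-151/280, -19/35), radius 1/840; x2: center (-37/70, -15/28), radius 1/700; x3: center (-3/7, -4/7), radius 1/63; x4: center (-1/2, 1/2), radius 1/5

Follow each x-input down from d3: c' goes to c + r*c', radius to r*r'.
input x2: applying the 3 nested substitutions gives center (-37/70, -15/28), radius 1/700
input x1: applying the 3 nested substitutions gives center (-151/280, -19/35), radius 1/840
input x3: applying the 2 nested substitutions gives center (-3/7, -4/7), radius 1/63
input x4: applying the 1 nested substitution gives center (-1/2, 1/2), radius 1/5


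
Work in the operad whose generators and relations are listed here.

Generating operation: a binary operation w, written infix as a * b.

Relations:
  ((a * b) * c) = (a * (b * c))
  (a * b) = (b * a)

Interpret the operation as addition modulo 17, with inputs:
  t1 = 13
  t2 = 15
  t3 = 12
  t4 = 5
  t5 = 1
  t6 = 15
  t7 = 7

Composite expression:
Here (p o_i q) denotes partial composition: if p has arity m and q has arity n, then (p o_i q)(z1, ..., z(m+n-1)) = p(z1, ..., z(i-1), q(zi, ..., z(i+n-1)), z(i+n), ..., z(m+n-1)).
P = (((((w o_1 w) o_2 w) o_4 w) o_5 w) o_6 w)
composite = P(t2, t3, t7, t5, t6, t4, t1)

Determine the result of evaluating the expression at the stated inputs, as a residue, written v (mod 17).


(t3 * t7) = 2
(t2 * (t3 * t7)) = 0
(t4 * t1) = 1
(t6 * (t4 * t1)) = 16
(t5 * (t6 * (t4 * t1))) = 0
((t2 * (t3 * t7)) * (t5 * (t6 * (t4 * t1)))) = 0

0 (mod 17)


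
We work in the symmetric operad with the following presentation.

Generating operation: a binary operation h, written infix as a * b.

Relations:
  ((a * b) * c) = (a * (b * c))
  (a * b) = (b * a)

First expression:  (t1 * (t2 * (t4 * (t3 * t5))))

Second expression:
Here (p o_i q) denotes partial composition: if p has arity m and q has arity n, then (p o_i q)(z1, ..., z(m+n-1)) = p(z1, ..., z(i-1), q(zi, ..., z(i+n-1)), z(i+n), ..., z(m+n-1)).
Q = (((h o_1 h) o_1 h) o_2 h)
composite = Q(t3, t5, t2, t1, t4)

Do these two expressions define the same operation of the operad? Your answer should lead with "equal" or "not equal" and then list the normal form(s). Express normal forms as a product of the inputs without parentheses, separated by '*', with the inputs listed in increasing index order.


equal — both sides give t1 * t2 * t3 * t4 * t5

The first expression, normalized: t1 * t2 * t3 * t4 * t5
The second expression, normalized: t1 * t2 * t3 * t4 * t5
Both agree, so they are equal.


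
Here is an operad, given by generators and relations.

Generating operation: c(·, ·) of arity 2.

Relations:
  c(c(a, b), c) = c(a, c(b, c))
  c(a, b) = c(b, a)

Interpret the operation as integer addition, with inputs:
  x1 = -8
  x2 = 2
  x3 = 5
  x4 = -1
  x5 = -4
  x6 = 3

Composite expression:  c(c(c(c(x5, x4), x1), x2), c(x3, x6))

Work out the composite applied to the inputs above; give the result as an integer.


c(x5, x4) = -5
c(c(x5, x4), x1) = -13
c(c(c(x5, x4), x1), x2) = -11
c(x3, x6) = 8
c(c(c(c(x5, x4), x1), x2), c(x3, x6)) = -3

-3


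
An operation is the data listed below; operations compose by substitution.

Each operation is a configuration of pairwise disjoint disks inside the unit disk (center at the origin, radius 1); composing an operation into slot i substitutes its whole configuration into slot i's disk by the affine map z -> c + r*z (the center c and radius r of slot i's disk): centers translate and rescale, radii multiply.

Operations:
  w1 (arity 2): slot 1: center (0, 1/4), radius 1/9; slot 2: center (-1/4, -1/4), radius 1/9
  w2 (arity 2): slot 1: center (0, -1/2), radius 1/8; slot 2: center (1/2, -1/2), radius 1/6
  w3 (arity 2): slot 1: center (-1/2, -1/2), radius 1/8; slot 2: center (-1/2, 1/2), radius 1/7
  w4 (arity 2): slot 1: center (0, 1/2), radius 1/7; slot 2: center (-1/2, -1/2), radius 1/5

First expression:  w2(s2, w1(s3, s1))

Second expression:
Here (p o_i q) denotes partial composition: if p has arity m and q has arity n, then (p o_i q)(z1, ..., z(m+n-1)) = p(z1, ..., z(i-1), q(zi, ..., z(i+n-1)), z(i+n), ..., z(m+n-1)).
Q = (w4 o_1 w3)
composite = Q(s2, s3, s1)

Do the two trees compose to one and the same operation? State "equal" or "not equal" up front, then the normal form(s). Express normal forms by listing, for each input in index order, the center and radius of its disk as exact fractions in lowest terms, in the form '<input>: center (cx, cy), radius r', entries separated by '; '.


not equal; the first gives s1: center (11/24, -13/24), radius 1/54; s2: center (0, -1/2), radius 1/8; s3: center (1/2, -11/24), radius 1/54 and the second s1: center (-1/2, -1/2), radius 1/5; s2: center (-1/14, 3/7), radius 1/56; s3: center (-1/14, 4/7), radius 1/49

The first composite normalizes to s1: center (11/24, -13/24), radius 1/54; s2: center (0, -1/2), radius 1/8; s3: center (1/2, -11/24), radius 1/54
The second composite normalizes to s1: center (-1/2, -1/2), radius 1/5; s2: center (-1/14, 3/7), radius 1/56; s3: center (-1/14, 4/7), radius 1/49
Different reductions; not equal.


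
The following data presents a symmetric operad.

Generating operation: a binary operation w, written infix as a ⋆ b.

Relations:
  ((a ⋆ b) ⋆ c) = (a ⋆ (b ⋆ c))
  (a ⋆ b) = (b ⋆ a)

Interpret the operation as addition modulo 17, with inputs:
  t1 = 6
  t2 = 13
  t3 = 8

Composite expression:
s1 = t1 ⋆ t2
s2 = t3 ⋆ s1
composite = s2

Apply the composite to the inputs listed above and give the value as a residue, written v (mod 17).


(t1 ⋆ t2) = 2
(t3 ⋆ (t1 ⋆ t2)) = 10

10 (mod 17)


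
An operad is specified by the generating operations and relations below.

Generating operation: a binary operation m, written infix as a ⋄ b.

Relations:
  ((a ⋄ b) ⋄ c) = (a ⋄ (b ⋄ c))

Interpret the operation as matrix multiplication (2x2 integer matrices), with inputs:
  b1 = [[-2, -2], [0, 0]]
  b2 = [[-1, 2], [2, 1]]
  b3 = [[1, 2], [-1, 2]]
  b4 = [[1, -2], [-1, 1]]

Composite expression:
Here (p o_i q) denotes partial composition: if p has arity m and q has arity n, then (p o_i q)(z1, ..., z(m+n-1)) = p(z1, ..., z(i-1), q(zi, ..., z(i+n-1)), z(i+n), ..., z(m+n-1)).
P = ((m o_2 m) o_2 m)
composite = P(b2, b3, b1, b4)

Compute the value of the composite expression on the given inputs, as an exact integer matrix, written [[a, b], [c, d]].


[[0, -6], [0, 2]]

(b3 ⋄ b1) = [[-2, -2], [2, 2]]
((b3 ⋄ b1) ⋄ b4) = [[0, 2], [0, -2]]
(b2 ⋄ ((b3 ⋄ b1) ⋄ b4)) = [[0, -6], [0, 2]]


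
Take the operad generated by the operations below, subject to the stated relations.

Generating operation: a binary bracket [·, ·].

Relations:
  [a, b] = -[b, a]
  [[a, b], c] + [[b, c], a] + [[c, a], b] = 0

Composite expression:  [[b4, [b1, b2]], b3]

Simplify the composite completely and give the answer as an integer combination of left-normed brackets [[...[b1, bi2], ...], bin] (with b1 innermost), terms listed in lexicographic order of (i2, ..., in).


-[[[b1, b2], b4], b3]

A multilinear Lie element is pinned by b1-initial words (b1 innermost).
Composite bracket: [[b4, [b1, b2]], b3]
Under [a, b] = ab - ba we get 8 signed associative words (2^3 = 8).
Only words starting with b1 matter:
  the word b1b2b4b3 carries sign -1 and contributes -[[[b1, b2], b4], b3]


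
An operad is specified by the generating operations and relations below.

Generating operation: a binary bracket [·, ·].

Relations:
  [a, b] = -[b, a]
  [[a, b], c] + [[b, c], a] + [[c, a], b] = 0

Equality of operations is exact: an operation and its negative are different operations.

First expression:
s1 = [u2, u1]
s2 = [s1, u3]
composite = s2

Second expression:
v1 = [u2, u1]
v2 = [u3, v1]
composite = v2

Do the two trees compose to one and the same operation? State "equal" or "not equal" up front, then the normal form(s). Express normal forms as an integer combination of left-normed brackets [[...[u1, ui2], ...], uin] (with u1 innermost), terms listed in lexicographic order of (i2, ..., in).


not equal; first: -[[u1, u2], u3]; second: [[u1, u2], u3]

Normal form of the first expression: -[[u1, u2], u3]
Normal form of the second expression: [[u1, u2], u3]
They disagree, so not equal.


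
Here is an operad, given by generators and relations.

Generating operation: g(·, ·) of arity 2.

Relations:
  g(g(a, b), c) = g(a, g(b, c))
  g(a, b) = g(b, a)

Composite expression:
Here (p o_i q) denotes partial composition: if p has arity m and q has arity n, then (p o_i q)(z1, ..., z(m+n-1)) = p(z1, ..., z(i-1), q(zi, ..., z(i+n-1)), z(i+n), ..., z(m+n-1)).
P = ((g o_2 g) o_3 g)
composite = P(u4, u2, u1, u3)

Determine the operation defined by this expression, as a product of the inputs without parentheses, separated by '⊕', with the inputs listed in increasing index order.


u1 ⊕ u2 ⊕ u3 ⊕ u4

Key point: g commutes, so take the u-inputs in any fixed order.
g(u1, u3) linearizes to u1 ⊕ u3
g(u2, g(u1, u3)) linearizes to u2 ⊕ u1 ⊕ u3
g(u4, g(u2, g(u1, u3))) linearizes to u4 ⊕ u2 ⊕ u1 ⊕ u3
the factors in increasing index order: u1 ⊕ u2 ⊕ u3 ⊕ u4


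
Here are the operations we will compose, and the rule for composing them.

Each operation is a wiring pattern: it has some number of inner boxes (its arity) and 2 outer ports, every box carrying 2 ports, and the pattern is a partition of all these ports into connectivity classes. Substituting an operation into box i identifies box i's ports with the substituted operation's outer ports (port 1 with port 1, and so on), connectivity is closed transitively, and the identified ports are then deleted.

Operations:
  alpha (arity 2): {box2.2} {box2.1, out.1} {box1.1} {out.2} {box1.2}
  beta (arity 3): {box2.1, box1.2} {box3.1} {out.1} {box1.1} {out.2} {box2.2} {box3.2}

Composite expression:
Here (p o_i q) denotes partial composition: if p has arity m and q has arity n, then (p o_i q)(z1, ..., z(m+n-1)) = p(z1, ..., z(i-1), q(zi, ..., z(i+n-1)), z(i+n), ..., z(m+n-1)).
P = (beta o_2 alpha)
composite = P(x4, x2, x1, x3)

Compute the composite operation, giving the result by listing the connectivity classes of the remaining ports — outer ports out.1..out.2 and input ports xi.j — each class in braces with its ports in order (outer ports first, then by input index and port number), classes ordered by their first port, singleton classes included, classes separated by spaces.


Reachability decides: close wires over beta-identified ports.
through alpha, on inputs (x2, x1): {out.1, x1.1} {out.2} {x1.2} {x2.1} {x2.2} (out.j = stage outer ports)
through beta, on inputs (x4, x2, x1, x3): {out.1} {out.2} {x1.1, x4.2} {x1.2} {x2.1} {x2.2} {x3.1} {x3.2} {x4.1} (out.j = stage outer ports)

{out.1} {out.2} {x1.1, x4.2} {x1.2} {x2.1} {x2.2} {x3.1} {x3.2} {x4.1}


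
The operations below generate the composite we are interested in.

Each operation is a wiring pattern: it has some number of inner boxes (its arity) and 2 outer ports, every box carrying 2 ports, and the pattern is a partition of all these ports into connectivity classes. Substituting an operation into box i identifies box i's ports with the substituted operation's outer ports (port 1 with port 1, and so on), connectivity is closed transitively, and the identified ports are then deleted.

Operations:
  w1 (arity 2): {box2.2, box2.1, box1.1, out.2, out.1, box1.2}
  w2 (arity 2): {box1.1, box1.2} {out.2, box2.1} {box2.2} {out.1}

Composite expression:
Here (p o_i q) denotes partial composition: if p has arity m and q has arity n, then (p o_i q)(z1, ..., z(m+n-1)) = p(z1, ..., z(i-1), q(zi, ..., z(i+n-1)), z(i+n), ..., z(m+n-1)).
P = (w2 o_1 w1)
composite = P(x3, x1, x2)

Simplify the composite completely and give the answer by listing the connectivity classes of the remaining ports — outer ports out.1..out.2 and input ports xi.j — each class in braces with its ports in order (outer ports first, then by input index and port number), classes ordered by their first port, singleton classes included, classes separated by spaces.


Reachability decides: close wires over w2-identified ports.
w1 over (x3, x1) gives {out.1, out.2, x1.1, x1.2, x3.1, x3.2}, out.j being that stage's outer ports
w2 over (x3, x1, x2) gives {out.1} {out.2, x2.1} {x1.1, x1.2, x3.1, x3.2} {x2.2}, out.j being that stage's outer ports

{out.1} {out.2, x2.1} {x1.1, x1.2, x3.1, x3.2} {x2.2}


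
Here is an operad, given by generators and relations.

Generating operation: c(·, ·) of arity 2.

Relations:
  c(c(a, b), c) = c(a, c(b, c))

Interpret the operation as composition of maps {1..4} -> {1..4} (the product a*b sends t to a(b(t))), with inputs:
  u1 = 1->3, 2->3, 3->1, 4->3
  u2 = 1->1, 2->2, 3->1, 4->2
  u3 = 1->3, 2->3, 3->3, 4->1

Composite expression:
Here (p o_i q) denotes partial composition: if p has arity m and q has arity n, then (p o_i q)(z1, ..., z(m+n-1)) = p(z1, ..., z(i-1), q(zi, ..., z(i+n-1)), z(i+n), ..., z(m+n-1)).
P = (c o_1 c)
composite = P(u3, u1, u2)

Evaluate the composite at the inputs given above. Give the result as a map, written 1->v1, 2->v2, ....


c(u3, u1) = 1->3, 2->3, 3->3, 4->3
c(c(u3, u1), u2) = 1->3, 2->3, 3->3, 4->3

1->3, 2->3, 3->3, 4->3


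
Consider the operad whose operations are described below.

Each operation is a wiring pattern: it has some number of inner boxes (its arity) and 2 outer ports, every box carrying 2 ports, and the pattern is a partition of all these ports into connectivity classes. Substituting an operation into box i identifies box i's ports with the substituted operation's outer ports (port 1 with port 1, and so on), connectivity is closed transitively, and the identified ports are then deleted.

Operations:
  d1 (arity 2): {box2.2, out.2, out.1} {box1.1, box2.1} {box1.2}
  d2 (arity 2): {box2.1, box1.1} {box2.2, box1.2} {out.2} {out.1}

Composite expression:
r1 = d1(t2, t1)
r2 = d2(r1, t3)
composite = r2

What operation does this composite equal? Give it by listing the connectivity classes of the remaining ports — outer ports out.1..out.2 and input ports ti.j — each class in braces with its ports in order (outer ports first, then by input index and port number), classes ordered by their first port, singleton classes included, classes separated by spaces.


{out.1} {out.2} {t1.1, t2.1} {t1.2, t3.1, t3.2} {t2.2}


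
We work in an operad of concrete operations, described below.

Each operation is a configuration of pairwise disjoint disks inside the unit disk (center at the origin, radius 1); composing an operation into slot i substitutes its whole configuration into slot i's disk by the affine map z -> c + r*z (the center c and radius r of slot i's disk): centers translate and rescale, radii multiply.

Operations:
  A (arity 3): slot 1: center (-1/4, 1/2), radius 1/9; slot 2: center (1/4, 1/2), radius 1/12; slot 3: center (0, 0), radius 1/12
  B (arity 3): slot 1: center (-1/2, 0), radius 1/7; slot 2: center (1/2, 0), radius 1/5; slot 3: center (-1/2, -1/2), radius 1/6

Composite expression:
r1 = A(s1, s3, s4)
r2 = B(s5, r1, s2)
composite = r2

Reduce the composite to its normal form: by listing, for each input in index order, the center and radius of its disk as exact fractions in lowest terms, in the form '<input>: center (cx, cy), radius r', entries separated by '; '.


s1: center (9/20, 1/10), radius 1/45; s2: center (-1/2, -1/2), radius 1/6; s3: center (11/20, 1/10), radius 1/60; s4: center (1/2, 0), radius 1/60; s5: center (-1/2, 0), radius 1/7


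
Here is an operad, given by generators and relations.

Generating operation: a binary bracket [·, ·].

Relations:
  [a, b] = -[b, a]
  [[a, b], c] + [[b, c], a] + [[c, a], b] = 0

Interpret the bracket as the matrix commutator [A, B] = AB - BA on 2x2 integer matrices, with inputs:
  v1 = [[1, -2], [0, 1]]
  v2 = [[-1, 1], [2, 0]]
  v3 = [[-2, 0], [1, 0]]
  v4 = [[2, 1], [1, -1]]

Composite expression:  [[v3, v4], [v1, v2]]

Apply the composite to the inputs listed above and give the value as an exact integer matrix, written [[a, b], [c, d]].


[[10, -12], [-40, -10]]

[v3, v4] = [[-1, -2], [5, 1]]
[v1, v2] = [[-4, -2], [0, 4]]
[[v3, v4], [v1, v2]] = [[10, -12], [-40, -10]]


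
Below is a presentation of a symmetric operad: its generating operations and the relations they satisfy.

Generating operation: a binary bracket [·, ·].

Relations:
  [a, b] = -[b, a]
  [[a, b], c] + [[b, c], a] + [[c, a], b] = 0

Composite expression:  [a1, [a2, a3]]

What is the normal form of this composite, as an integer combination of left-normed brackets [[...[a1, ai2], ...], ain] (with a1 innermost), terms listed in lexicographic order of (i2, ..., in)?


[[a1, a2], a3] - [[a1, a3], a2]

Left-normed coefficients sit on the a1-initial expansion words.
Composite bracket: [a1, [a2, a3]]
Under [a, b] = ab - ba we get 4 signed associative words (2^2 = 4).
The a1-initial words carry the normal form:
  a1a2a3 appears with sign +1, giving the term +[[a1, a2], a3]
  a1a3a2 appears with sign -1, giving the term -[[a1, a3], a2]


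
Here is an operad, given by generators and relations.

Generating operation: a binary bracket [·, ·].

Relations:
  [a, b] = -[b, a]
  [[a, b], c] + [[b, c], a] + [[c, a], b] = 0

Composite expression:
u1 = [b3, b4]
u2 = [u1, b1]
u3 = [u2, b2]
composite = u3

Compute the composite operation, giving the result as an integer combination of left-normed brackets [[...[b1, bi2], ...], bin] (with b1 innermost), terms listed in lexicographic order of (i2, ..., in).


-[[[b1, b3], b4], b2] + [[[b1, b4], b3], b2]

Antisymmetry and Jacobi reduce to b1-anchored left-normed brackets.
Composite bracket: [[[b3, b4], b1], b2]
Each bracket splits as ab - ba, giving 8 signed words (2^3 = 8).
Only words starting with b1 matter:
  sign of b1b3b4b2 is -1, so it contributes -[[[b1, b3], b4], b2]
  sign of b1b4b3b2 is +1, so it contributes +[[[b1, b4], b3], b2]


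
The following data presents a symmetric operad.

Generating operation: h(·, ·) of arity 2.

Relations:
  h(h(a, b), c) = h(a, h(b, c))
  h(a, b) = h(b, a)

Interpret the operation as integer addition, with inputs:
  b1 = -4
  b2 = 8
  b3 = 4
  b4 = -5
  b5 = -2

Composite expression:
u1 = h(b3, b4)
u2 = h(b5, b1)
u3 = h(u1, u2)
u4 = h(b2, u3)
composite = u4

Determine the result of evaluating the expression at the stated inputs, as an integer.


1

h(b3, b4) = -1
h(b5, b1) = -6
h(h(b3, b4), h(b5, b1)) = -7
h(b2, h(h(b3, b4), h(b5, b1))) = 1


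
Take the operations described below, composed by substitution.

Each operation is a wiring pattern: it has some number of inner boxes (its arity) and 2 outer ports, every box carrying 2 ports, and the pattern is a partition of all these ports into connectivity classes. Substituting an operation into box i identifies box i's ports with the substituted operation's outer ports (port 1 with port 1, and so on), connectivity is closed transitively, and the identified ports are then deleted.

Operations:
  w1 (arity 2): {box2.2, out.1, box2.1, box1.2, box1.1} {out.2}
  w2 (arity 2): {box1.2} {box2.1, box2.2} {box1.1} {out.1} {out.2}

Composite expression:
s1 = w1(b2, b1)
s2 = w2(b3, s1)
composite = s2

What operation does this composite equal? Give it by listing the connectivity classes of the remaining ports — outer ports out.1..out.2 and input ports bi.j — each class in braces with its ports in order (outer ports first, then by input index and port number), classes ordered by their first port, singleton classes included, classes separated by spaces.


Treat the ports identified at w2 as solder joints: merge, then drop.
stage w1: inputs (b2, b1), connectivity {out.1, b1.1, b1.2, b2.1, b2.2} {out.2}, out.j its boundary
stage w2: inputs (b3, b2, b1), connectivity {out.1} {out.2} {b1.1, b1.2, b2.1, b2.2} {b3.1} {b3.2}, out.j its boundary

{out.1} {out.2} {b1.1, b1.2, b2.1, b2.2} {b3.1} {b3.2}


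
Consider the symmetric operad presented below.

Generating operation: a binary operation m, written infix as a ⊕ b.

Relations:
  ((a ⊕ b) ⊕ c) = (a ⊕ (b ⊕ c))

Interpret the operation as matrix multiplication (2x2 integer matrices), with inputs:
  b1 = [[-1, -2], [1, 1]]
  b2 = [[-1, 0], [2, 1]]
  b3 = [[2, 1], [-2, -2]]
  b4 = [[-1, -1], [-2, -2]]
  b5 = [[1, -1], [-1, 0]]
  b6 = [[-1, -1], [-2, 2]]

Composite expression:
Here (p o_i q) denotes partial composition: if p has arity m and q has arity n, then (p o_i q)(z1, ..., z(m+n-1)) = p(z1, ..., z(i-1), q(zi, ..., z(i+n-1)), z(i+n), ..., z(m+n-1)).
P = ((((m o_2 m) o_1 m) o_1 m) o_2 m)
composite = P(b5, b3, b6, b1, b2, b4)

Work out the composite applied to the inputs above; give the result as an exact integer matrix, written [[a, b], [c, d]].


[[-76, -76], [28, 28]]

(b3 ⊕ b6) = [[-4, 0], [6, -2]]
(b5 ⊕ (b3 ⊕ b6)) = [[-10, 2], [4, 0]]
((b5 ⊕ (b3 ⊕ b6)) ⊕ b1) = [[12, 22], [-4, -8]]
(b2 ⊕ b4) = [[1, 1], [-4, -4]]
(((b5 ⊕ (b3 ⊕ b6)) ⊕ b1) ⊕ (b2 ⊕ b4)) = [[-76, -76], [28, 28]]


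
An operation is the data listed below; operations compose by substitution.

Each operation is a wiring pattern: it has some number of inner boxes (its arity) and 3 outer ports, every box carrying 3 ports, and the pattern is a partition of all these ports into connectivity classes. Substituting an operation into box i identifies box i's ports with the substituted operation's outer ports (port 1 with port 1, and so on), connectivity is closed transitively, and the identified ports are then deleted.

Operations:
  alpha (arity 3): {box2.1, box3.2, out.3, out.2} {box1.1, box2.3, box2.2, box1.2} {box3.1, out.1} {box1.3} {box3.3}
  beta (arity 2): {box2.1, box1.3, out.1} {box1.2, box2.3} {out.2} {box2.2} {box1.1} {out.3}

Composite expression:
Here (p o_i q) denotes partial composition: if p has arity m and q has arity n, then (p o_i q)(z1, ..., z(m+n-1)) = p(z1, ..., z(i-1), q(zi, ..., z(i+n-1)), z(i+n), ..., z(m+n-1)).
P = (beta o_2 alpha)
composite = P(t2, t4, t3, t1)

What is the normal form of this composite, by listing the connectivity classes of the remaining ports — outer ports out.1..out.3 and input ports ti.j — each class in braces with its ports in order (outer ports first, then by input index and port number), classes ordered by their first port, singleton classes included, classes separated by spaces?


{out.1, t1.1, t2.3} {out.2} {out.3} {t1.2, t2.2, t3.1} {t1.3} {t2.1} {t3.2, t3.3, t4.1, t4.2} {t4.3}

Two ports join when wires chain via beta-identified ports.
composing alpha on (t4, t3, t1), with out.j its own outer ports: {out.1, t1.1} {out.2, out.3, t1.2, t3.1} {t1.3} {t3.2, t3.3, t4.1, t4.2} {t4.3}
composing beta on (t2, t4, t3, t1), with out.j its own outer ports: {out.1, t1.1, t2.3} {out.2} {out.3} {t1.2, t2.2, t3.1} {t1.3} {t2.1} {t3.2, t3.3, t4.1, t4.2} {t4.3}


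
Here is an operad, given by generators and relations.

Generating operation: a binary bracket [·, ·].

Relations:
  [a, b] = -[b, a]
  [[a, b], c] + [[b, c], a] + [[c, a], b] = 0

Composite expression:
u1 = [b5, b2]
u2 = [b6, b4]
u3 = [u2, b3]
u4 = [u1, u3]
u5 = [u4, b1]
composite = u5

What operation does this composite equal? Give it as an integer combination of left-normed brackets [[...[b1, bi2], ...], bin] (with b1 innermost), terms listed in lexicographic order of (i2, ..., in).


In the tensor algebra, words opening b1 carry the b1-anchored form.
Composite bracket: [[[b5, b2], [[b6, b4], b3]], b1]
The bracket unfolds into 32 signed words via [a, b] = ab - ba (2^5 = 32).
Collect the words opening with b1:
  from b1b2b5b3b4b6, sign +1: term +[[[[[b1, b2], b5], b3], b4], b6]
  from b1b2b5b3b6b4, sign -1: term -[[[[[b1, b2], b5], b3], b6], b4]
  from b1b2b5b4b6b3, sign -1: term -[[[[[b1, b2], b5], b4], b6], b3]
  from b1b2b5b6b4b3, sign +1: term +[[[[[b1, b2], b5], b6], b4], b3]
  from b1b3b4b6b2b5, sign -1: term -[[[[[b1, b3], b4], b6], b2], b5]
  from b1b3b4b6b5b2, sign +1: term +[[[[[b1, b3], b4], b6], b5], b2]
  from b1b3b6b4b2b5, sign +1: term +[[[[[b1, b3], b6], b4], b2], b5]
  from b1b3b6b4b5b2, sign -1: term -[[[[[b1, b3], b6], b4], b5], b2]
  from b1b4b6b3b2b5, sign +1: term +[[[[[b1, b4], b6], b3], b2], b5]
  from b1b4b6b3b5b2, sign -1: term -[[[[[b1, b4], b6], b3], b5], b2]
  from b1b5b2b3b4b6, sign -1: term -[[[[[b1, b5], b2], b3], b4], b6]
  from b1b5b2b3b6b4, sign +1: term +[[[[[b1, b5], b2], b3], b6], b4]
  from b1b5b2b4b6b3, sign +1: term +[[[[[b1, b5], b2], b4], b6], b3]
  from b1b5b2b6b4b3, sign -1: term -[[[[[b1, b5], b2], b6], b4], b3]
  from b1b6b4b3b2b5, sign -1: term -[[[[[b1, b6], b4], b3], b2], b5]
  from b1b6b4b3b5b2, sign +1: term +[[[[[b1, b6], b4], b3], b5], b2]

[[[[[b1, b2], b5], b3], b4], b6] - [[[[[b1, b2], b5], b3], b6], b4] - [[[[[b1, b2], b5], b4], b6], b3] + [[[[[b1, b2], b5], b6], b4], b3] - [[[[[b1, b3], b4], b6], b2], b5] + [[[[[b1, b3], b4], b6], b5], b2] + [[[[[b1, b3], b6], b4], b2], b5] - [[[[[b1, b3], b6], b4], b5], b2] + [[[[[b1, b4], b6], b3], b2], b5] - [[[[[b1, b4], b6], b3], b5], b2] - [[[[[b1, b5], b2], b3], b4], b6] + [[[[[b1, b5], b2], b3], b6], b4] + [[[[[b1, b5], b2], b4], b6], b3] - [[[[[b1, b5], b2], b6], b4], b3] - [[[[[b1, b6], b4], b3], b2], b5] + [[[[[b1, b6], b4], b3], b5], b2]


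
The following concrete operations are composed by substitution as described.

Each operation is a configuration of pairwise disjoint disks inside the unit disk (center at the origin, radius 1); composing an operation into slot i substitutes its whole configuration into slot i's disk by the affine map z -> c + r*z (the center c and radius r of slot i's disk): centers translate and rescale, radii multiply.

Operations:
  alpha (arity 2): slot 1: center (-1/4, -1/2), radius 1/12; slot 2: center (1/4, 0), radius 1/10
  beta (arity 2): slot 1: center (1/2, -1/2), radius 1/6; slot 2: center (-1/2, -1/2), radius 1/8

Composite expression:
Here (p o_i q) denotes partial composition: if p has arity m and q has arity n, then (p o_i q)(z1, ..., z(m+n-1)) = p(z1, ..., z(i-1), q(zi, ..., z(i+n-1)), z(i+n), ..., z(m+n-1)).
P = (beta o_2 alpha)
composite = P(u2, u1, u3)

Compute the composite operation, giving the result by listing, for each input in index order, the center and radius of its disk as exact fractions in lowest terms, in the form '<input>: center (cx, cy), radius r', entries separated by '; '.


Follow each u-input down from beta: c' goes to c + r*c', radius to r*r'.
tracing u2 down its 1-map path: center (1/2, -1/2), radius 1/6
tracing u1 down its 2-map path: center (-17/32, -9/16), radius 1/96
tracing u3 down its 2-map path: center (-15/32, -1/2), radius 1/80

u1: center (-17/32, -9/16), radius 1/96; u2: center (1/2, -1/2), radius 1/6; u3: center (-15/32, -1/2), radius 1/80


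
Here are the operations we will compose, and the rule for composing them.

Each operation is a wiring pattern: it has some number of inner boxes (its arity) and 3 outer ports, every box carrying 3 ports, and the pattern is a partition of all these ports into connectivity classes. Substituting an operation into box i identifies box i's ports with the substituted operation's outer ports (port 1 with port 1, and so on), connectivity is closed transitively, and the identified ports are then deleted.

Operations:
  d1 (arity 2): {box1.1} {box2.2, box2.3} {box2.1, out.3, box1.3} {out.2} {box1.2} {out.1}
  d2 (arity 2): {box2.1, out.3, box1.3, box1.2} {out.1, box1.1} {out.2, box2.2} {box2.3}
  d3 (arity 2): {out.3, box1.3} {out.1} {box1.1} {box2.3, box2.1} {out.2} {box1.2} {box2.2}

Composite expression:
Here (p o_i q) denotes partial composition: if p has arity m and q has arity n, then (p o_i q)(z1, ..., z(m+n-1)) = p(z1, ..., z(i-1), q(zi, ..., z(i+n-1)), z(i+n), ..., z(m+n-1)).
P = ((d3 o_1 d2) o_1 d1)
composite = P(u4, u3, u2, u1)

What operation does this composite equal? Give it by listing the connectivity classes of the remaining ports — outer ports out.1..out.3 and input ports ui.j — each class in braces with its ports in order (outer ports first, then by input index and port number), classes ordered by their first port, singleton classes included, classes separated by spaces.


{out.1} {out.2} {out.3, u2.1, u3.1, u4.3} {u1.1, u1.3} {u1.2} {u2.2} {u2.3} {u3.2, u3.3} {u4.1} {u4.2}

Reachability decides: close wires over d3-identified ports.
after d1, the pattern on (u4, u3) reads {out.1} {out.2} {out.3, u3.1, u4.3} {u3.2, u3.3} {u4.1} {u4.2} (out.j = its outer ports)
after d2, the pattern on (u4, u3, u2) reads {out.1} {out.2, u2.2} {out.3, u2.1, u3.1, u4.3} {u2.3} {u3.2, u3.3} {u4.1} {u4.2} (out.j = its outer ports)
after d3, the pattern on (u4, u3, u2, u1) reads {out.1} {out.2} {out.3, u2.1, u3.1, u4.3} {u1.1, u1.3} {u1.2} {u2.2} {u2.3} {u3.2, u3.3} {u4.1} {u4.2} (out.j = its outer ports)


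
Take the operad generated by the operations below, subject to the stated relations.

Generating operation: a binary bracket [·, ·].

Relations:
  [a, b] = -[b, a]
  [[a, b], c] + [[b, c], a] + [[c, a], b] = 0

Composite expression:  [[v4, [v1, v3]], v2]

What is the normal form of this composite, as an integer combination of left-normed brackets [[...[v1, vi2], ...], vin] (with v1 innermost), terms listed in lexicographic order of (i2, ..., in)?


-[[[v1, v3], v4], v2]

Expand each bracket as ab - ba; the v1-initial words give the coefficients.
Composite bracket: [[v4, [v1, v3]], v2]
Under [a, b] = ab - ba we get 8 signed associative words (2^3 = 8).
Words beginning with v1 determine it all:
  the word v1v3v4v2 carries sign -1 and contributes -[[[v1, v3], v4], v2]


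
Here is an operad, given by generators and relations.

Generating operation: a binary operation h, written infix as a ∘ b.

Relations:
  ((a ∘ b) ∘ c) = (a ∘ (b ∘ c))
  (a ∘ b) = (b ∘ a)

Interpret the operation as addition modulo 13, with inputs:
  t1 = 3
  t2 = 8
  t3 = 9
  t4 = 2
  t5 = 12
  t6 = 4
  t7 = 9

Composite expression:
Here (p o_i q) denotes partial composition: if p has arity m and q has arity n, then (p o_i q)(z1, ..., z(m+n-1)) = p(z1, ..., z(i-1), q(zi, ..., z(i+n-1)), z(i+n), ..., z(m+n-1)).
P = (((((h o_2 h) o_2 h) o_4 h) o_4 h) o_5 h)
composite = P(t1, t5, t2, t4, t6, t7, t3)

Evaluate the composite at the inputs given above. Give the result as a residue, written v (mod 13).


8 (mod 13)

(t5 ∘ t2) = 7
(t6 ∘ t7) = 0
(t4 ∘ (t6 ∘ t7)) = 2
((t4 ∘ (t6 ∘ t7)) ∘ t3) = 11
((t5 ∘ t2) ∘ ((t4 ∘ (t6 ∘ t7)) ∘ t3)) = 5
(t1 ∘ ((t5 ∘ t2) ∘ ((t4 ∘ (t6 ∘ t7)) ∘ t3))) = 8


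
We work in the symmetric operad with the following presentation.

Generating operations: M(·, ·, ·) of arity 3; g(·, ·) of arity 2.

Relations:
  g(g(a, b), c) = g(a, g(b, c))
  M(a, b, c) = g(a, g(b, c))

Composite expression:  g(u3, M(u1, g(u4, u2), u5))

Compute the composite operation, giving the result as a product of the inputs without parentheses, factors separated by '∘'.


u3 ∘ u1 ∘ u4 ∘ u2 ∘ u5

Key point: g is associative — brackets drop, the u-order remains.
g(u4, u2) reduces to u4 ∘ u2
M(u1, g(u4, u2), u5) reduces to u1 ∘ u4 ∘ u2 ∘ u5
g(u3, M(u1, g(u4, u2), u5)) reduces to u3 ∘ u1 ∘ u4 ∘ u2 ∘ u5


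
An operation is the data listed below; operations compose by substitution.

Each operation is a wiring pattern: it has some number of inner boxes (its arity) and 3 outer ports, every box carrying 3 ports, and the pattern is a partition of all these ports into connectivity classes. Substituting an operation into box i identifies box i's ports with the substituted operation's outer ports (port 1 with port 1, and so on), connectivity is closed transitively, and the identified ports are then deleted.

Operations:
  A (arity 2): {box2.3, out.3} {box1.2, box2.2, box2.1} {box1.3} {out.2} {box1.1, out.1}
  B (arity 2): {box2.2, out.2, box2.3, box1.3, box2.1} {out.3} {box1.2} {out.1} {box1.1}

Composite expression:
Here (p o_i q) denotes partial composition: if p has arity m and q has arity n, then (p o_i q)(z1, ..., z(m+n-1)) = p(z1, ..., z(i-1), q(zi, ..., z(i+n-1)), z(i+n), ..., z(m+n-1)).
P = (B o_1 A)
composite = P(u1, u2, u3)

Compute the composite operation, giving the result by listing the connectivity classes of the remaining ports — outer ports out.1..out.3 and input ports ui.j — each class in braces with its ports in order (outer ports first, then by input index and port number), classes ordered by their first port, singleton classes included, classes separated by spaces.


After gluing at B, chains via deleted ports link the u-ports.
the subtree at A composes to {out.1, u1.1} {out.2} {out.3, u2.3} {u1.2, u2.1, u2.2} {u1.3} on (u1, u2); out.j = own outer ports
the subtree at B composes to {out.1} {out.2, u2.3, u3.1, u3.2, u3.3} {out.3} {u1.1} {u1.2, u2.1, u2.2} {u1.3} on (u1, u2, u3); out.j = own outer ports

{out.1} {out.2, u2.3, u3.1, u3.2, u3.3} {out.3} {u1.1} {u1.2, u2.1, u2.2} {u1.3}


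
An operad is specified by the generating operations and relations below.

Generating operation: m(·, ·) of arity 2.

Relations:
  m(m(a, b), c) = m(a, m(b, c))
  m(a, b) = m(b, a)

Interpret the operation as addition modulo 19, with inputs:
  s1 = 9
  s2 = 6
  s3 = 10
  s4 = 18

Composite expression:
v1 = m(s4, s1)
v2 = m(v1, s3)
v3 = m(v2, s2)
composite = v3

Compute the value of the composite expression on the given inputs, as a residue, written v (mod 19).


5 (mod 19)


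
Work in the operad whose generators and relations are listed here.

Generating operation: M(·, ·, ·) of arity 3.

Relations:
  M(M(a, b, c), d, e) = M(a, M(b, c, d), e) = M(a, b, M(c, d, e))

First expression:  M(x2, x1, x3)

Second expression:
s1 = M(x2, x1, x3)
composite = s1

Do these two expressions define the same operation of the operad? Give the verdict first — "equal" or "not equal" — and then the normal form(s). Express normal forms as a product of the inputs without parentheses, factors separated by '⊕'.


equal — both sides give x2 ⊕ x1 ⊕ x3

The first composite normalizes to x2 ⊕ x1 ⊕ x3
The second composite normalizes to x2 ⊕ x1 ⊕ x3
Identical normal forms: equal.


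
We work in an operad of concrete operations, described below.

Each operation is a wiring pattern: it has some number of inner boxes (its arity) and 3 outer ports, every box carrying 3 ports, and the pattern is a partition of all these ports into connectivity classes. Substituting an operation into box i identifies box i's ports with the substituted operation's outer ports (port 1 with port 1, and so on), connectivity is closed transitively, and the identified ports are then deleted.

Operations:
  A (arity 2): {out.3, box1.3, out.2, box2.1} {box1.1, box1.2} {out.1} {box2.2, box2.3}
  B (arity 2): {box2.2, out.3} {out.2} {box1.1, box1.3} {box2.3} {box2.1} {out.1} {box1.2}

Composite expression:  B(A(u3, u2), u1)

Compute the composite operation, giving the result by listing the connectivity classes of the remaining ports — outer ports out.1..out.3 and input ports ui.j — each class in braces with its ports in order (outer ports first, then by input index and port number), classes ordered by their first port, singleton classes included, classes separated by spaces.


{out.1} {out.2} {out.3, u1.2} {u1.1} {u1.3} {u2.1, u3.3} {u2.2, u2.3} {u3.1, u3.2}

Reachability decides: close wires over B-identified ports.
stage A: inputs (u3, u2), connectivity {out.1} {out.2, out.3, u2.1, u3.3} {u2.2, u2.3} {u3.1, u3.2}, out.j its boundary
stage B: inputs (u3, u2, u1), connectivity {out.1} {out.2} {out.3, u1.2} {u1.1} {u1.3} {u2.1, u3.3} {u2.2, u2.3} {u3.1, u3.2}, out.j its boundary
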